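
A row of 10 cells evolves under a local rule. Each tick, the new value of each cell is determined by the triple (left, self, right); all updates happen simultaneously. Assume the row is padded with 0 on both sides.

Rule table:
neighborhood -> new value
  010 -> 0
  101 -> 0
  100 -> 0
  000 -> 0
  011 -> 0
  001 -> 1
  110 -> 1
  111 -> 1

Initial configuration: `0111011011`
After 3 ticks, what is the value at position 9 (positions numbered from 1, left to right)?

0

1011001001
0001010010
0010000100
position 9 holds 0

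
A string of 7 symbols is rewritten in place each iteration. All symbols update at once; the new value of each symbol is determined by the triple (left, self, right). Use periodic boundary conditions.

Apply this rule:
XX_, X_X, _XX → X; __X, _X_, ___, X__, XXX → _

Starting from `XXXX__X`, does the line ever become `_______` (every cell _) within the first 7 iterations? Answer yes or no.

yes

___X__X
_______
all cells are _ at iteration 2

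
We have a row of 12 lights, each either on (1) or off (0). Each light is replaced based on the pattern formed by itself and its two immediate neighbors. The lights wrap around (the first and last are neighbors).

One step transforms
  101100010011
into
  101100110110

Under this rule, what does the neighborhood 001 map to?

At position 6 the neighborhood is 001; the next row has 1 there.

1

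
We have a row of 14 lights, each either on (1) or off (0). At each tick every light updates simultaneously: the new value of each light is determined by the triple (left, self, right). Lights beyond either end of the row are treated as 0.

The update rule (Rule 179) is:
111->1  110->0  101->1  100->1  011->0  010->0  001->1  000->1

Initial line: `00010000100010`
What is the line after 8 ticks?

01010110101010

tick 1: 11101111011101
tick 2: 01010110101010
tick 3: 10101001010101
tick 4: 01010110101010  (repeats tick 2; period 2)
tick 8: 01010110101010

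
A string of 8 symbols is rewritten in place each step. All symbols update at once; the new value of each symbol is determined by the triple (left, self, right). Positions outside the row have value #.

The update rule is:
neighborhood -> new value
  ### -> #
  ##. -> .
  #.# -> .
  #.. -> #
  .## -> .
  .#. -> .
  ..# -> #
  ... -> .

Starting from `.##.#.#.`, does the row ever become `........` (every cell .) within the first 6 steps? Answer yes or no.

yes

step 1: ........
all cells are . at step 1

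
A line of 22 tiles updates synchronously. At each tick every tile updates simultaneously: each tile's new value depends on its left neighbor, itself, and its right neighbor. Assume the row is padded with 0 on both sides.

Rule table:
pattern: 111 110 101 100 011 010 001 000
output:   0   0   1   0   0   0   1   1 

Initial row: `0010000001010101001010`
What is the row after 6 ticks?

0000010001001010010010

1100111110101010010100
0001000001010100101001
1110011110101001010010
0000100001010010100100
1111001110100101001001
0000010001001010010010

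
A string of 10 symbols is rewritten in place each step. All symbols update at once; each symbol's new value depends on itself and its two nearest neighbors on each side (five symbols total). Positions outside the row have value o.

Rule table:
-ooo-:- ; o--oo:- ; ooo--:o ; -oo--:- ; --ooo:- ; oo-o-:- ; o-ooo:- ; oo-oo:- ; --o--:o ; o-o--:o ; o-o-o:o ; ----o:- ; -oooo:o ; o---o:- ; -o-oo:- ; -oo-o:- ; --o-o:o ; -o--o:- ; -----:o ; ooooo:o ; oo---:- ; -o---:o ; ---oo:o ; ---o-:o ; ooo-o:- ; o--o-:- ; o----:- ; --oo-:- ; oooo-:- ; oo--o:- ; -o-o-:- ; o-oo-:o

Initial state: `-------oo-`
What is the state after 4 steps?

-----oo--o

--ooo-o---
------oo-o
--oo-o----
-----oo--o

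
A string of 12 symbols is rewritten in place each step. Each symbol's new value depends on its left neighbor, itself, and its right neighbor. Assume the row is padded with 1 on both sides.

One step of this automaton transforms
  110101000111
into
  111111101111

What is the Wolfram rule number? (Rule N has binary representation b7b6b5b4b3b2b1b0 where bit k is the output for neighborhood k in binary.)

254

position 0: 111 → 1  (bit 7 = 1)
position 1: 110 → 1  (bit 6 = 1)
position 2: 101 → 1  (bit 5 = 1)
position 6: 100 → 1  (bit 4 = 1)
position 9: 011 → 1  (bit 3 = 1)
position 3: 010 → 1  (bit 2 = 1)
position 8: 001 → 1  (bit 1 = 1)
position 7: 000 → 0  (bit 0 = 0)
bits b7..b0 = 11111110 = 254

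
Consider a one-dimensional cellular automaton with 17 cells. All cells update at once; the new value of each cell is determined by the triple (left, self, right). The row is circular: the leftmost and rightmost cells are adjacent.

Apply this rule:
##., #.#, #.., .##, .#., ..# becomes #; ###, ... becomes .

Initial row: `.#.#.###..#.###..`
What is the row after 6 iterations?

#...........##..#

######.######.##.
#....###....#####
##..##.##..##....
##############..#
.............####
#...........##..#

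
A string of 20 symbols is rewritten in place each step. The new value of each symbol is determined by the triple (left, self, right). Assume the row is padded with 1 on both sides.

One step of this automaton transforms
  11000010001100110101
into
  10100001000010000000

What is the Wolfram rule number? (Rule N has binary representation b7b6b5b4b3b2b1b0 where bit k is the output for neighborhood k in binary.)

144

position 0: 111 → 1  (bit 7 = 1)
position 1: 110 → 0  (bit 6 = 0)
position 16: 101 → 0  (bit 5 = 0)
position 2: 100 → 1  (bit 4 = 1)
position 10: 011 → 0  (bit 3 = 0)
position 6: 010 → 0  (bit 2 = 0)
position 5: 001 → 0  (bit 1 = 0)
position 3: 000 → 0  (bit 0 = 0)
bits b7..b0 = 10010000 = 144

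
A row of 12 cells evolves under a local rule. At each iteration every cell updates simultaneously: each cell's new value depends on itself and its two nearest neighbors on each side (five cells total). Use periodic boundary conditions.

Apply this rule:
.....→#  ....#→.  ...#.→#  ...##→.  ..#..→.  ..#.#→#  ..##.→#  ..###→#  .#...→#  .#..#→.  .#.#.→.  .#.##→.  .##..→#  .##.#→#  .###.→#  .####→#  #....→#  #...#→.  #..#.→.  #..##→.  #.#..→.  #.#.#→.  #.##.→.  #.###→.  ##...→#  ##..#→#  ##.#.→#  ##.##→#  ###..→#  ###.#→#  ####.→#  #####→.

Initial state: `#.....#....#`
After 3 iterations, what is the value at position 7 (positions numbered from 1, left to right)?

.

####.#.##..#
#.###...##.#
##.###..###.
position 7 holds .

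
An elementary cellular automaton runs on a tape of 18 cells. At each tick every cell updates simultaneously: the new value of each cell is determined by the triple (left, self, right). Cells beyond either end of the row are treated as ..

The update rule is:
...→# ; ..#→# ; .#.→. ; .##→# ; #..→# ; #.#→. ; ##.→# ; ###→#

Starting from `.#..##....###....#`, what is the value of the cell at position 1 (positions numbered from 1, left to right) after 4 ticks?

#.###############.
..################
##################
##################
position 1 holds #

#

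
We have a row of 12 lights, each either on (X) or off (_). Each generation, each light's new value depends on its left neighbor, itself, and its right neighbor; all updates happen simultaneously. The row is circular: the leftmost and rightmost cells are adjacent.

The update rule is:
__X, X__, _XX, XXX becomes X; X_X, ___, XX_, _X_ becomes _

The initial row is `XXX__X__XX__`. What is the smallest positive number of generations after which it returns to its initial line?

12

XX_XX_XXX_XX
X__X__XX__XX
_XX_XXX_XXXX
_X__XX__XXX_
X_XXX_XXXX_X
__XX__XXX__X
XXX_XXXX_XX_
XX__XXX__X__
X_XXXX_XX_XX
__XXX__X__XX
XXXX_XX_XXX_
XXX__X__XX__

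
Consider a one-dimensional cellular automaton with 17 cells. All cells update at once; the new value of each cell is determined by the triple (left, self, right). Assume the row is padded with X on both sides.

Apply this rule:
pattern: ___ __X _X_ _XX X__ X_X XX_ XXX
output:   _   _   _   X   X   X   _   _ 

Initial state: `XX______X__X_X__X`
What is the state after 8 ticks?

X_X_X_X__X_____XX

__X______X__X_X_X
X__X______X__X_XX
_X__X______X__XX_
X_X__X______X_X_X
_X_X__X______X_XX
X_X_X__X______XX_
_X_X_X__X_____X_X
X_X_X_X__X_____XX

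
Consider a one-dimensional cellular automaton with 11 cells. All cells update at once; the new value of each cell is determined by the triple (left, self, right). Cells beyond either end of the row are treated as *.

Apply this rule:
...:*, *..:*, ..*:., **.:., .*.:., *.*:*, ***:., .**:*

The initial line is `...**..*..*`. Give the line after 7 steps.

**.*.*..*.*
..*.*.*..**
*..*.*.*.*.
.*..*.*.*.*
*.*..*.*.**
.*.*..*.**.
*.*.*..**.*

*.*.*..**.*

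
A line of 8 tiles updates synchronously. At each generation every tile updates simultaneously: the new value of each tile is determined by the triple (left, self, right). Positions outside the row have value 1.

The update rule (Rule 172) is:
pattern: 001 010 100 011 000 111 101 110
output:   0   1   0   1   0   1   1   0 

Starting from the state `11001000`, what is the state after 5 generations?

10001000
00001000
00001000  (fixed point — unchanged through generation 5)

00001000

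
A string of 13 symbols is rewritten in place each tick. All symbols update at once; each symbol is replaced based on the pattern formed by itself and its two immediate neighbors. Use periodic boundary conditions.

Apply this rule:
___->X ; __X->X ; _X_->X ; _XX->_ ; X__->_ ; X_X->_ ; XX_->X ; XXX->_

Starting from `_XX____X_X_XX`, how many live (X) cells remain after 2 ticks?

__X_XXXX_X__X
_XX____X_X_XX
count of X: 6

6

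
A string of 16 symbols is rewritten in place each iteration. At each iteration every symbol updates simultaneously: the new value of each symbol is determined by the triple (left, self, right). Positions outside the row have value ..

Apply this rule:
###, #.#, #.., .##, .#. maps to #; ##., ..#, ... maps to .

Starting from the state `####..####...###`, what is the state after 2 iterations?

##.#####.###.#.#

###.#.###.#..##.
##.#####.###.#.#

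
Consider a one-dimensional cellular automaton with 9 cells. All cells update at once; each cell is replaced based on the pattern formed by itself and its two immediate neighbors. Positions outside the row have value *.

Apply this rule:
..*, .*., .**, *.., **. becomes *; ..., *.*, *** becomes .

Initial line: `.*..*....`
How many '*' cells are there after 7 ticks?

tick 1: .*****..*
tick 2: .*...****
tick 3: .**.**...
tick 4: .**.***.*
tick 5: .**.*.*.*
tick 6: .**.*.*.*  (fixed point — unchanged through tick 7)
count of *: 5

5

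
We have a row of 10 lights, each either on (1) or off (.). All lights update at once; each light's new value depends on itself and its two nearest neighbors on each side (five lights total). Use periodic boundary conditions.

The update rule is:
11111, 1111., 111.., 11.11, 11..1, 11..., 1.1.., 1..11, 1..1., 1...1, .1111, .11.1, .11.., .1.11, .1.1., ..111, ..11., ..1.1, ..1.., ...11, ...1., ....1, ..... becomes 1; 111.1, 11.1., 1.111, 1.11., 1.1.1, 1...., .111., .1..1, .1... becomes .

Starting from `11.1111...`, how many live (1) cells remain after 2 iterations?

8

iteration 1: 111.111111
iteration 2: 11.1.11111
count of 1: 8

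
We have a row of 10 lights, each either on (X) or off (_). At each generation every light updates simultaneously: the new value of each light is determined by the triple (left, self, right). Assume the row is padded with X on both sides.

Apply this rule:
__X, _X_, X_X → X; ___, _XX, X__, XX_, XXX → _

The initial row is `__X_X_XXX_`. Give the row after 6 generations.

_XXXXX___X
X_______X_
_______XXX
______X___
_____XX__X
____X___X_

____X___X_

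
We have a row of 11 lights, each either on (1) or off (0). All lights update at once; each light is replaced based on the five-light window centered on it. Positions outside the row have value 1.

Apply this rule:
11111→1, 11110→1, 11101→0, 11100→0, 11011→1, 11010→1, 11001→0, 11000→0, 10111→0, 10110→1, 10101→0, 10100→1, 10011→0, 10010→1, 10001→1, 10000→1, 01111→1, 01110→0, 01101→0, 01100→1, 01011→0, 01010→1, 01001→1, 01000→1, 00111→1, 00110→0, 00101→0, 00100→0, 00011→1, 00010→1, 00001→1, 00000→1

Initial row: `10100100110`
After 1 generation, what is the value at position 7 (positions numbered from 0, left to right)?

0

generation 1: 01111010001
position 7 holds 0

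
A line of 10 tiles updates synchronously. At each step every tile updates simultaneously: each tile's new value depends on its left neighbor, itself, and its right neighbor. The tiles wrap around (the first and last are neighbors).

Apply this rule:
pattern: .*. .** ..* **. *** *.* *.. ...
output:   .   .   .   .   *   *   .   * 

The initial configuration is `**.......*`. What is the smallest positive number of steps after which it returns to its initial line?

4

*..*****..
....***...
***..*..**
**.......*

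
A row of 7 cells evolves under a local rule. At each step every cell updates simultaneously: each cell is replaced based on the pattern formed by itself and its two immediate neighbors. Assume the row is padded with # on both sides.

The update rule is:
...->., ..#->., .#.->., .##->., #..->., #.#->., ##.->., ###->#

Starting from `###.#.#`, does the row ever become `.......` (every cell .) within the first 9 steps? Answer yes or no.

yes

step 1: ##.....
step 2: #......
step 3: .......
all cells are . at step 3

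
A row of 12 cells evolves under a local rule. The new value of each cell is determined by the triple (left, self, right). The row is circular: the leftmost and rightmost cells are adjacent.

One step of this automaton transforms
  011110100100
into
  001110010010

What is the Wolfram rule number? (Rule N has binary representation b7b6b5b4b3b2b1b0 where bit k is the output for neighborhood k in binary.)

position 2: 111 → 1  (bit 7 = 1)
position 4: 110 → 1  (bit 6 = 1)
position 5: 101 → 0  (bit 5 = 0)
position 7: 100 → 1  (bit 4 = 1)
position 1: 011 → 0  (bit 3 = 0)
position 6: 010 → 0  (bit 2 = 0)
position 0: 001 → 0  (bit 1 = 0)
position 11: 000 → 0  (bit 0 = 0)
bits b7..b0 = 11010000 = 208

208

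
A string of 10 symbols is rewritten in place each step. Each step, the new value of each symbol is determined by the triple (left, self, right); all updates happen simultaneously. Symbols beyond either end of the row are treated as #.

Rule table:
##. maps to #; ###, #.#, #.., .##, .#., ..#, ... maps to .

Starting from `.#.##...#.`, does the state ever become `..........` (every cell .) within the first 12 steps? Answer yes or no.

....#.....
..........
all cells are . at step 2

yes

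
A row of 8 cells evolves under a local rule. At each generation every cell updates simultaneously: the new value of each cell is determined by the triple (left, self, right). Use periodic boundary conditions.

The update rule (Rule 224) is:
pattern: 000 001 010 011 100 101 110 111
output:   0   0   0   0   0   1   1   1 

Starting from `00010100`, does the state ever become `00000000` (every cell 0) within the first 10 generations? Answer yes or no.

yes

00001000
00000000
all cells are 0 at generation 2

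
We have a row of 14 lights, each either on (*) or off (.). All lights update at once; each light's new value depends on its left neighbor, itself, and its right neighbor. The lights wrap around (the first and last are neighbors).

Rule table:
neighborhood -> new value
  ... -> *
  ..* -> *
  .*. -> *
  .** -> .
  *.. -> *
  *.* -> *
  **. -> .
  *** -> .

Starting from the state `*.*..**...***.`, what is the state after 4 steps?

.....**...***.

step 1: *****..***...*
step 2: .....**...***.
step 3: *****..***...*  (repeats step 1; period 2)
step 4: .....**...***.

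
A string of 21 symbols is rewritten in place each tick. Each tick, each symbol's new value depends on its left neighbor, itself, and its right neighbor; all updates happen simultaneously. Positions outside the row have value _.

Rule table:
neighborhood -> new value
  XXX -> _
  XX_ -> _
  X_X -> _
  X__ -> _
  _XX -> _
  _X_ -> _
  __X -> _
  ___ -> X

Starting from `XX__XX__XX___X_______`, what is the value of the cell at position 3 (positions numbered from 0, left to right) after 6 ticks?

___________X___XXXXXX
XXXXXXXXXX___X_______
___________X___XXXXXX  (repeats tick 1; period 2)
tick 6: XXXXXXXXXX___X_______
position 3 holds X

X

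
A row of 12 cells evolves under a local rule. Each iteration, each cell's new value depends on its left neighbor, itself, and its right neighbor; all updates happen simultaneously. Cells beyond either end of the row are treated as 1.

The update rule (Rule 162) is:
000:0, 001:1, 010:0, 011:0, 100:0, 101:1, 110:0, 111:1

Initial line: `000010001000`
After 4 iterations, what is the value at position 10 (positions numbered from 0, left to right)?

000100010001
001000100010
010001000101
100010001010
position 10 holds 1

1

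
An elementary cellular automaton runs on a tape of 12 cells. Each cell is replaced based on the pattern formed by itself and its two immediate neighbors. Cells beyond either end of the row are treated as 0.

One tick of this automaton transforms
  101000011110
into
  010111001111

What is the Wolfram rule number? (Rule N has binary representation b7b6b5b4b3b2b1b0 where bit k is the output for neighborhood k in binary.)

position 8: 111 → 1  (bit 7 = 1)
position 10: 110 → 1  (bit 6 = 1)
position 1: 101 → 1  (bit 5 = 1)
position 3: 100 → 1  (bit 4 = 1)
position 7: 011 → 0  (bit 3 = 0)
position 0: 010 → 0  (bit 2 = 0)
position 6: 001 → 0  (bit 1 = 0)
position 4: 000 → 1  (bit 0 = 1)
bits b7..b0 = 11110001 = 241

241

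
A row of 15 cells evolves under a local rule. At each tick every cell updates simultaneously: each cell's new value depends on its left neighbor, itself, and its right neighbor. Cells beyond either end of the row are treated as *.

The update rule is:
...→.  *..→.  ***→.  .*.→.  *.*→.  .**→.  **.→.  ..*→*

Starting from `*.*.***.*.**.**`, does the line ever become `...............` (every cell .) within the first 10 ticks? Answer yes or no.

tick 1: ...............
all cells are . at tick 1

yes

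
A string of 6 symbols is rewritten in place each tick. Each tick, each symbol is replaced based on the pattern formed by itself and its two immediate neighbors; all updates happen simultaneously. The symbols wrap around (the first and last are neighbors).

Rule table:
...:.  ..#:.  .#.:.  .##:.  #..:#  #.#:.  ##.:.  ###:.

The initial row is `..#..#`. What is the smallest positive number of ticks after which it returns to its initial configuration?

#..#..
.#..#.
..#..#

3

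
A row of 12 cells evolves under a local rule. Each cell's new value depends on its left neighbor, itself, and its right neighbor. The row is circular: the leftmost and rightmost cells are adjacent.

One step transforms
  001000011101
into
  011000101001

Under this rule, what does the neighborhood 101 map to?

At position 10 the neighborhood is 101; the next row has 0 there.

0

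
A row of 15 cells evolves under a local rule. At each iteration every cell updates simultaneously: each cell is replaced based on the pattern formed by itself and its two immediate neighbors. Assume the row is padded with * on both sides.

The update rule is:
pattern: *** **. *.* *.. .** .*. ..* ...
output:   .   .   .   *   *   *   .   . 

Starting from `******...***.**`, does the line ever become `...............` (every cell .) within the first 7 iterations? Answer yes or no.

......*..*...*.
*.....**.**..*.
.*....*..*.*.*.
.**...**.*.*.*.
.*.*..*..*.*.*.
.*.**.**.*.*.*.
.*.*..*..*.*.*.
iteration 7 is .*.*..*..*.*.*., still not uniform .

no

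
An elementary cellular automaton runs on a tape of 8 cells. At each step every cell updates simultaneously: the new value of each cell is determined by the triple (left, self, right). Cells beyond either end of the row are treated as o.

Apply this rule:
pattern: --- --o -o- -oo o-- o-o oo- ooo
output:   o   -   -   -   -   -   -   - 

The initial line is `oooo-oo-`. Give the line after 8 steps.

--------
-oooooo-
--------  (repeats step 1; period 2)
step 8: -oooooo-

-oooooo-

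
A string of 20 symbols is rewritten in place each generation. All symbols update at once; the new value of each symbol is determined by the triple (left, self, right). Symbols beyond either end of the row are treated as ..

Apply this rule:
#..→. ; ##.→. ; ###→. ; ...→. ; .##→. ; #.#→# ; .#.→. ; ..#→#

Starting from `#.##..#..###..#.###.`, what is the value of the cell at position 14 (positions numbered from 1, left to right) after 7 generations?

.#...#..#....#.#....
#...#..#....#.#.....
...#..#....#.#......
..#..#....#.#.......
.#..#....#.#........
#..#....#.#.........
..#....#.#..........
position 14 holds .

.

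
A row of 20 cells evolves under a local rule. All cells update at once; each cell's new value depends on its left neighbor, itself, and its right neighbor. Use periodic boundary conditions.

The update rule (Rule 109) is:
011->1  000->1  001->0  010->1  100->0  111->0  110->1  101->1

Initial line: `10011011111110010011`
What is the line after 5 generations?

10011110000010010010
10010010111010010011
10010011101110010010
10010010111010010011  (repeats generation 2; period 2)
generation 5: 10010011101110010010

10010011101110010010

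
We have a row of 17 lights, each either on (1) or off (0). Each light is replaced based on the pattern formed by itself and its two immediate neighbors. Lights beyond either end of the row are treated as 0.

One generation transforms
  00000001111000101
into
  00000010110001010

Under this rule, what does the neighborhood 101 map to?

1

At position 15 the neighborhood is 101; the next row has 1 there.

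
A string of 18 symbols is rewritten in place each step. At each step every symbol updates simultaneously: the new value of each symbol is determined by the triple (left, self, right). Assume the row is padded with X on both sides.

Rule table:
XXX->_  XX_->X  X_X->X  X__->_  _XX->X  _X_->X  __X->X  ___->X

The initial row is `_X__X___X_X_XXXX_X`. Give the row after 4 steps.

_X_XXXXXX______XXX

XX_XX_XXXXXXX__XXX
_XXXXXX_____X_XX__
XX____X_XXXXXXXX_X
_X_XXXXXX______XXX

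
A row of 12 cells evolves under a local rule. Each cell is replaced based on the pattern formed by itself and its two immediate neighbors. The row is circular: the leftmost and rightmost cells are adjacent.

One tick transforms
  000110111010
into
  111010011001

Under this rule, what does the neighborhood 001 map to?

At position 2 the neighborhood is 001; the next row has 1 there.

1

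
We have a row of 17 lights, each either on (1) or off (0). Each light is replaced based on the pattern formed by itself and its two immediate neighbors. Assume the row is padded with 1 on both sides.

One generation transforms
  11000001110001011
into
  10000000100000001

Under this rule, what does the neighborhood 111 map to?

1

At position 0 the neighborhood is 111; the next row has 1 there.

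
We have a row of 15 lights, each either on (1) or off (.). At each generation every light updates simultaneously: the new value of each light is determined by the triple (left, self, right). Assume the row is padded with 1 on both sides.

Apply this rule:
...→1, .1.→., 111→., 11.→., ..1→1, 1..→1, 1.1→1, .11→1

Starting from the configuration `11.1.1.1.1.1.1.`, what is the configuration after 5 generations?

..1.1.1.1.11.11

generation 1: ..1.1.1.1.1.1.1
generation 2: 11.1.1.1.1.1.11
generation 3: ..1.1.1.1.1.11.
generation 4: 11.1.1.1.1.11.1
generation 5: ..1.1.1.1.11.11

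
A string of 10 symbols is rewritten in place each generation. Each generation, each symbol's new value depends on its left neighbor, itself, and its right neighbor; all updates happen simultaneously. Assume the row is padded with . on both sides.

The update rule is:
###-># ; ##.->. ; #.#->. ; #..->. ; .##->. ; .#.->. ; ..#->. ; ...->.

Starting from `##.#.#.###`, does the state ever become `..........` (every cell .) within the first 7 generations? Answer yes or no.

........#.
..........
all cells are . at generation 2

yes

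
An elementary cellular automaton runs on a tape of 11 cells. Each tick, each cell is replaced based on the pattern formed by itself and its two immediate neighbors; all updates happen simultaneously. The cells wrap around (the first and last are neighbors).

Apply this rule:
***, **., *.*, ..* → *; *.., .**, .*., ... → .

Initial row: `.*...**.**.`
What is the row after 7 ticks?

*...*.**.*.
...*.*.**.*
..*.*.*.**.
.*.*.*.*.*.
*.*.*.*.*..
.*.*.*.*..*
*.*.*.*..*.

*.*.*.*..*.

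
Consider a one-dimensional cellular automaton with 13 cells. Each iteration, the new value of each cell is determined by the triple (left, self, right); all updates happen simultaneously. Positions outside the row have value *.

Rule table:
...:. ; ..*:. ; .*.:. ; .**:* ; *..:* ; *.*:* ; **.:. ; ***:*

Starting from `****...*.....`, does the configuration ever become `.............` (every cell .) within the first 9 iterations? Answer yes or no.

no

iteration 1: ***.*...*....
iteration 2: **.*.*...*...
iteration 3: *.*.*.*...*..
iteration 4: .*.*.*.*...*.
iteration 5: *.*.*.*.*...*
iteration 6: .*.*.*.*.*..*
iteration 7: *.*.*.*.*.*.*
iteration 8: .*.*.*.*.*.**
iteration 9: *.*.*.*.*.***
iteration 9 is *.*.*.*.*.***, still not uniform .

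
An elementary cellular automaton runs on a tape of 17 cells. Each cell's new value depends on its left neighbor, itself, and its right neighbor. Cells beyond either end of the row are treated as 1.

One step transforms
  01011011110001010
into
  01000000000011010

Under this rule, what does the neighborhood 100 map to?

0

At position 10 the neighborhood is 100; the next row has 0 there.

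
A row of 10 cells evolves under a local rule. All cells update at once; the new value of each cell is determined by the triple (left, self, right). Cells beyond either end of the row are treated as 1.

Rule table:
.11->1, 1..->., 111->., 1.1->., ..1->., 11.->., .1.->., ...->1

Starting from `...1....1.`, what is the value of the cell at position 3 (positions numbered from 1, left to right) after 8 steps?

.

.1...11...
...1.1..1.
.1........
...111111.
.1.1......
.....1111.
.111.1....
.1.....11.
position 3 holds .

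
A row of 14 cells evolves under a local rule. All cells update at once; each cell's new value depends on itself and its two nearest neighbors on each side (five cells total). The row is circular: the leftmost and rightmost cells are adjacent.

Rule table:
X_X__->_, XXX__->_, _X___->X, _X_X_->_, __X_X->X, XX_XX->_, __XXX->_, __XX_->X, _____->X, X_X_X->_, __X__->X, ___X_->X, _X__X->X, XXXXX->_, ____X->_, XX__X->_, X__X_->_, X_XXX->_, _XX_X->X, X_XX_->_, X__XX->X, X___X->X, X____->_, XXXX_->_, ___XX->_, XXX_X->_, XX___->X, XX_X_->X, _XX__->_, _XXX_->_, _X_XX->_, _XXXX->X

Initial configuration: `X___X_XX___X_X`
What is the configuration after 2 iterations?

_XXXX___XXXX__
__X__XX__X__XX

__X__XX__X__XX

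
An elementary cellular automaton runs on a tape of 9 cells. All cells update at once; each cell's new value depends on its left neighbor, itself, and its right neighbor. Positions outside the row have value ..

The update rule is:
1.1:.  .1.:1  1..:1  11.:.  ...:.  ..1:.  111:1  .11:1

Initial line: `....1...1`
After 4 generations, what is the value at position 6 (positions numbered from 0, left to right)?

....11..1
....1.1.1
....1.1.1  (fixed point — unchanged through generation 4)
position 6 holds 1

1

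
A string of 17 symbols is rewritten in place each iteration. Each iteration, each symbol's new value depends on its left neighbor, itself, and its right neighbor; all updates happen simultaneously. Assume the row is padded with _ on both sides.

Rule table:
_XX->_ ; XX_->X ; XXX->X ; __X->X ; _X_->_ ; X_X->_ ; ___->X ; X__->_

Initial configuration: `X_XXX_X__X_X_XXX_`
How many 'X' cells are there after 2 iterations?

___XX___X_____XX_
XXX_X_XX__XXXX_X_
count of X: 11

11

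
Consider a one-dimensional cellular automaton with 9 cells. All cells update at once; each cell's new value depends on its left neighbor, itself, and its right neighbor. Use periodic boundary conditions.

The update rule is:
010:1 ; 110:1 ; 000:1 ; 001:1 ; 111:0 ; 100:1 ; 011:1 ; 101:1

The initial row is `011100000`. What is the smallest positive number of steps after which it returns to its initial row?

110111111
011100000

2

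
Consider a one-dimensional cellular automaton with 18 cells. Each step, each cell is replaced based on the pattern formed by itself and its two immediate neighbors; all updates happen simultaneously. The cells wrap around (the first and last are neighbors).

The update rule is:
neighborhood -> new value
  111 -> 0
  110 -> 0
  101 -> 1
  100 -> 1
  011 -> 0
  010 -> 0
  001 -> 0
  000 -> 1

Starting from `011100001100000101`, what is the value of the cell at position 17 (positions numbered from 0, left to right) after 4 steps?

0

step 1: 100011100011110010
step 2: 011000011000001001
step 3: 100111000111100100
step 4: 010000110000010010
position 17 holds 0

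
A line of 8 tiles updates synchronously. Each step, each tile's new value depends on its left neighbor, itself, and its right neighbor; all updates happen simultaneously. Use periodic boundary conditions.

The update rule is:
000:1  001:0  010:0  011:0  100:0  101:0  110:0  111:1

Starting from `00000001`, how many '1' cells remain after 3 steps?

01111100
00111001
00010000
count of 1: 1

1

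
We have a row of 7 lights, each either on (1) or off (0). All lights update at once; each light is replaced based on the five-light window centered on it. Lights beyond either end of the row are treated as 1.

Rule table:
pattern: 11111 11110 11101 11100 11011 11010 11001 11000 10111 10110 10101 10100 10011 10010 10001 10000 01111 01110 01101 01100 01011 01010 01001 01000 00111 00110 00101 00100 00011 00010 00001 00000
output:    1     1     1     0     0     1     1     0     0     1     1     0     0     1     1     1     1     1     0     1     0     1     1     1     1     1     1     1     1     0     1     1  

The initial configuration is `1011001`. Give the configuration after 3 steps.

0101110

step 1: 1011101
step 2: 1001100
step 3: 0101110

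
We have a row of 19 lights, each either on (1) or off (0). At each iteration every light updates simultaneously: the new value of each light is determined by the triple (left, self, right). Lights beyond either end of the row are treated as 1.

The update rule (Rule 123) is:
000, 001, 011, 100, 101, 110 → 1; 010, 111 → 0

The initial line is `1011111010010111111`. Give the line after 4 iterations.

0011111111111111111

1110001101101100000
0011111111111111111
1110000000000000000
0011111111111111111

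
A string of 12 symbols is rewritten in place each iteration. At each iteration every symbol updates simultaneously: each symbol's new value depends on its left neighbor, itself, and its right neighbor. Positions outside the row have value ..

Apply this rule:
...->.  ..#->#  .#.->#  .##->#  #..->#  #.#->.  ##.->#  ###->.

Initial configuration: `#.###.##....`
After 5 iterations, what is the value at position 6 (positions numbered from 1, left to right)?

iteration 1: #.#.#.###...
iteration 2: #.#.#.#.##..
iteration 3: #.#.#.#.###.
iteration 4: #.#.#.#.#.##
iteration 5: #.#.#.#.#.##
position 6 holds .

.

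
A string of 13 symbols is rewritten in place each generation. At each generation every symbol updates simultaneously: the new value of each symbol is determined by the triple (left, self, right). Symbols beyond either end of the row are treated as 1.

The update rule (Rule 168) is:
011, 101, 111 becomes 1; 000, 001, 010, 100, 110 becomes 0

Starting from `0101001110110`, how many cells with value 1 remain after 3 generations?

6

1010001101101
0100001011011
1000000110111
count of 1: 6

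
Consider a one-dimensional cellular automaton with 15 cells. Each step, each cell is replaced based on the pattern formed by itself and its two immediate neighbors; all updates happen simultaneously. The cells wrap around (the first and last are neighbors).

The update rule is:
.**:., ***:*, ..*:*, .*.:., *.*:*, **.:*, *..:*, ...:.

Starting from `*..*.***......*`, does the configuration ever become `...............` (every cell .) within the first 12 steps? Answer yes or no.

step 1: ***.*.***....*.
step 2: .***.*.***..*.*
step 3: *.***.*.****.*.
step 4: .*.***.*.****.*
step 5: *.*.***.*.****.
step 6: .*.*.***.*.****
step 7: *.*.*.***.*.***
step 8: **.*.*.***.*.**
step 9: ***.*.*.***.*.*
step 10: ****.*.*.***.*.
step 11: .****.*.*.***.*
step 12: *.****.*.*.***.
step 12 is *.****.*.*.***., still not uniform .

no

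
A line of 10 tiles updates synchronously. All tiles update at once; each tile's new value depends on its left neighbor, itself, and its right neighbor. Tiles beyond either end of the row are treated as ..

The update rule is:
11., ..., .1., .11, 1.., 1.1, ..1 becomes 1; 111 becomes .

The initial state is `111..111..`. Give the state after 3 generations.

1.1111.111

1.1111.111
111..111.1
1.1111.111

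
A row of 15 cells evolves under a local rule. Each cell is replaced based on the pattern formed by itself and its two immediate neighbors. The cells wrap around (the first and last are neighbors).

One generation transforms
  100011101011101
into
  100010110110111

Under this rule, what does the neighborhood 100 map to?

At position 1 the neighborhood is 100; the next row has 0 there.

0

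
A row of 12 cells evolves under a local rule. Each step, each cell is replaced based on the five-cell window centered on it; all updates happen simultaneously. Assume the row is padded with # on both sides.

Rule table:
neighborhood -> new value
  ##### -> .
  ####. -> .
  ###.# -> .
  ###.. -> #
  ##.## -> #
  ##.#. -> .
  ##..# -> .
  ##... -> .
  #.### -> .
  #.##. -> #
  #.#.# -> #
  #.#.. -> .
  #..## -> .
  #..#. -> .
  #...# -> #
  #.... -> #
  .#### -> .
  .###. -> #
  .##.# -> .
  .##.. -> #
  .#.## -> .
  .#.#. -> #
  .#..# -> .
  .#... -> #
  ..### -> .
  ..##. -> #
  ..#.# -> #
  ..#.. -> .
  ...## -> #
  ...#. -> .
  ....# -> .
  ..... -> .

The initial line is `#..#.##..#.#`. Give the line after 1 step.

#..#.##..#..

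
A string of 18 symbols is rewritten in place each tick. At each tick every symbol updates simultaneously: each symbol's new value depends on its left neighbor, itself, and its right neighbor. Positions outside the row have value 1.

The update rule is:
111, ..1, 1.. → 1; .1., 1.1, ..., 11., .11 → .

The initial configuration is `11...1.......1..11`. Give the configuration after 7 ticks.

1.1.1.1.....1.11.1
.......1...1......
1.....1.1.1.1....1
.1...1.......1..1.
..1.1.1.....1.11..
11.....1...1....11
1.1...1.1.1.1..1.1

1.1...1.1.1.1..1.1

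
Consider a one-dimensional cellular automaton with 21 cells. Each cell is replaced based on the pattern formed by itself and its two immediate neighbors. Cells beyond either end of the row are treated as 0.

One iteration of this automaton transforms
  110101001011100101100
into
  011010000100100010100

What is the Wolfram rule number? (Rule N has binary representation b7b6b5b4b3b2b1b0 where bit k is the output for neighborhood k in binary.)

position 11: 111 → 0  (bit 7 = 0)
position 1: 110 → 1  (bit 6 = 1)
position 2: 101 → 1  (bit 5 = 1)
position 6: 100 → 0  (bit 4 = 0)
position 0: 011 → 0  (bit 3 = 0)
position 3: 010 → 0  (bit 2 = 0)
position 7: 001 → 0  (bit 1 = 0)
position 20: 000 → 0  (bit 0 = 0)
bits b7..b0 = 01100000 = 96

96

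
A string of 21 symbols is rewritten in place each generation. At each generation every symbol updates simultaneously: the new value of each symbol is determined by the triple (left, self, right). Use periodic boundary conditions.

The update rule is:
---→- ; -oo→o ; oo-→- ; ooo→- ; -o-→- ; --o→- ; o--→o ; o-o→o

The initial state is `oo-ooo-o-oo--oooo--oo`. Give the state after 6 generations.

--oo--o-oo-o-o---o-o-
--o-o--oo-o-o-o---o-o
o--o-o-o-o-o-o-o---o-
-o--o-o-o-o-o-o-o---o
o-o--o-o-o-o-o-o-o---
-o-o--o-o-o-o-o-o-o--

-o-o--o-o-o-o-o-o-o--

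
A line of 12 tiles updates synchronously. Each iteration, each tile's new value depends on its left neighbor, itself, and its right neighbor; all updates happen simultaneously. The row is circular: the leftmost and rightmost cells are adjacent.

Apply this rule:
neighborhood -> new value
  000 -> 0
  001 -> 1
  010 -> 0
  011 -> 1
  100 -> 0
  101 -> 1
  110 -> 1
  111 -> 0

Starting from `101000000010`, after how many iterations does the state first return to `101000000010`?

12

010000000101
100000001010
000000010101
000000101010
000001010100
000010101000
000101010000
001010100000
010101000000
101010000000
010100000001
101000000010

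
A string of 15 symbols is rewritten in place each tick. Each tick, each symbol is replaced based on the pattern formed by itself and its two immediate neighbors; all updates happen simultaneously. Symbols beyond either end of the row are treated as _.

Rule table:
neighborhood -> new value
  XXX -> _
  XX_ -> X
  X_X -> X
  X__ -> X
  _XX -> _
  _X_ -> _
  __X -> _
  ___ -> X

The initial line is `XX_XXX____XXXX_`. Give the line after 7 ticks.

_XX__XXXX____XX
__XX____XXXX__X
X__XXXX____XX__
_X____XXXX__XXX
__XXX____XX___X
X___XXXX__XXX__
_XX____XX___XXX

_XX____XX___XXX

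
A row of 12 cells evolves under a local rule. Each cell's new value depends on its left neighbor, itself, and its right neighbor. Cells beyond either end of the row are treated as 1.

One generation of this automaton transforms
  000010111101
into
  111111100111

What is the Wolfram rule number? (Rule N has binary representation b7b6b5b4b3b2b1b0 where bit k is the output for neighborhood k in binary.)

127

position 7: 111 → 0  (bit 7 = 0)
position 9: 110 → 1  (bit 6 = 1)
position 5: 101 → 1  (bit 5 = 1)
position 0: 100 → 1  (bit 4 = 1)
position 6: 011 → 1  (bit 3 = 1)
position 4: 010 → 1  (bit 2 = 1)
position 3: 001 → 1  (bit 1 = 1)
position 1: 000 → 1  (bit 0 = 1)
bits b7..b0 = 01111111 = 127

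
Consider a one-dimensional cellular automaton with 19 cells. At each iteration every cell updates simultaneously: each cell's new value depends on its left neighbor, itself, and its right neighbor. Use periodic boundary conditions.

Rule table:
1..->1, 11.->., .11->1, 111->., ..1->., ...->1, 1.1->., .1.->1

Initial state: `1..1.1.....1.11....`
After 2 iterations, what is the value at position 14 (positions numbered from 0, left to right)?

11.1.11111.1.1.111.
1..1.1.....1.1.1...
position 14 holds .

.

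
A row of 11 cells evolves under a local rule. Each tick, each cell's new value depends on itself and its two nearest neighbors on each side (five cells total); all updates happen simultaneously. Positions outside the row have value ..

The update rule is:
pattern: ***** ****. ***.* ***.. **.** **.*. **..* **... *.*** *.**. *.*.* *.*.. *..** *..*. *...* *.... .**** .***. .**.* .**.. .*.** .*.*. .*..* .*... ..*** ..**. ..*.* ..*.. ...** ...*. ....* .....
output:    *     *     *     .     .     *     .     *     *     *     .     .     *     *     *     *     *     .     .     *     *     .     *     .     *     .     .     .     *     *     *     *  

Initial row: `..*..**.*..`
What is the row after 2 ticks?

...**.*.**.

**.**..*..*
...**.*.**.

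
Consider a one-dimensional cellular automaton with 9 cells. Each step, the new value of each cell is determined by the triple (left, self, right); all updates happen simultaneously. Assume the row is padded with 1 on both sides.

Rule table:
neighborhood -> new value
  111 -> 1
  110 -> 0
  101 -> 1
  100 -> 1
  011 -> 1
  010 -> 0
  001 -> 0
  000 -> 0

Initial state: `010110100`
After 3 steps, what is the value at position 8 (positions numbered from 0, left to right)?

step 1: 101101010
step 2: 011010101
step 3: 110101011
position 8 holds 1

1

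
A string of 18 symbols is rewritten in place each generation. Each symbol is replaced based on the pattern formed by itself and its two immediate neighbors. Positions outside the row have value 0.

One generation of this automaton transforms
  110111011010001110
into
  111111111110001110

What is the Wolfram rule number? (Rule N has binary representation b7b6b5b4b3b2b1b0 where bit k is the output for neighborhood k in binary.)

position 4: 111 → 1  (bit 7 = 1)
position 1: 110 → 1  (bit 6 = 1)
position 2: 101 → 1  (bit 5 = 1)
position 11: 100 → 0  (bit 4 = 0)
position 0: 011 → 1  (bit 3 = 1)
position 10: 010 → 1  (bit 2 = 1)
position 13: 001 → 0  (bit 1 = 0)
position 12: 000 → 0  (bit 0 = 0)
bits b7..b0 = 11101100 = 236

236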